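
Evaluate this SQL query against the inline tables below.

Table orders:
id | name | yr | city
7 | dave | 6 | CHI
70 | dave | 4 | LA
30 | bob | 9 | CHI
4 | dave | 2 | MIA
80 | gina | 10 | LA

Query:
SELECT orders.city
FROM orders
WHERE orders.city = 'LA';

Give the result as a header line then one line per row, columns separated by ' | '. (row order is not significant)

After WHERE (2 rows):
orders.id | orders.name | orders.yr | orders.city
70 | dave | 4 | LA
80 | gina | 10 | LA
After SELECT (2 rows):
orders.city
LA
LA

== RESULT ==
orders.city
LA
LA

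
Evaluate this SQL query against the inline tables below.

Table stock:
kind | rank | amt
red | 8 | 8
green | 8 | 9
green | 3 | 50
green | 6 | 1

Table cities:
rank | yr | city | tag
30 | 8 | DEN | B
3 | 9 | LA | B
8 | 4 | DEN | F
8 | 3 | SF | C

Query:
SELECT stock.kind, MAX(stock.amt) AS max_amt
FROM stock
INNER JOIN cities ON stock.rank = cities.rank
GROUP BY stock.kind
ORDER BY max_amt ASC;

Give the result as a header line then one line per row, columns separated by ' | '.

== RESULT ==
stock.kind | max_amt
red | 8
green | 50

Derivation:
After JOIN cities (5 rows):
stock.kind | stock.rank | stock.amt | cities.rank | cities.yr | cities.city | cities.tag
red | 8 | 8 | 8 | 4 | DEN | F
red | 8 | 8 | 8 | 3 | SF | C
green | 8 | 9 | 8 | 4 | DEN | F
green | 8 | 9 | 8 | 3 | SF | C
green | 3 | 50 | 3 | 9 | LA | B
After GROUP BY (2 rows):
stock.kind | max_amt
red | 8
green | 50
After ORDER BY (2 rows):
stock.kind | max_amt
red | 8
green | 50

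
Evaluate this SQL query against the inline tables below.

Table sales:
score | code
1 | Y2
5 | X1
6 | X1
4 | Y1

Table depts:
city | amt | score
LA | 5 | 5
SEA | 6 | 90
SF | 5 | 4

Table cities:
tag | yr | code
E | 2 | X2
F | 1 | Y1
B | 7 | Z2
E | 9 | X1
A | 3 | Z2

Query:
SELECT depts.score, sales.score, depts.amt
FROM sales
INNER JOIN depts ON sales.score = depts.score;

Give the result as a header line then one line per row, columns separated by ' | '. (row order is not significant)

After JOIN depts (2 rows):
sales.score | sales.code | depts.city | depts.amt | depts.score
5 | X1 | LA | 5 | 5
4 | Y1 | SF | 5 | 4
After SELECT (2 rows):
depts.score | sales.score | depts.amt
5 | 5 | 5
4 | 4 | 5

== RESULT ==
depts.score | sales.score | depts.amt
5 | 5 | 5
4 | 4 | 5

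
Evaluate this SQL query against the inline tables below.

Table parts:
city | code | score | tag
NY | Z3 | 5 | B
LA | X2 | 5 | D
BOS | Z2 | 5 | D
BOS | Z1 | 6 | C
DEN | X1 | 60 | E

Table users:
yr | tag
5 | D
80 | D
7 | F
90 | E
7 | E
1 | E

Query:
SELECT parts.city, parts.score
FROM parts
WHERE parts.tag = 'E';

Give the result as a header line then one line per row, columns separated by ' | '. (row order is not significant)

== RESULT ==
parts.city | parts.score
DEN | 60

Derivation:
After WHERE (1 rows):
parts.city | parts.code | parts.score | parts.tag
DEN | X1 | 60 | E
After SELECT (1 rows):
parts.city | parts.score
DEN | 60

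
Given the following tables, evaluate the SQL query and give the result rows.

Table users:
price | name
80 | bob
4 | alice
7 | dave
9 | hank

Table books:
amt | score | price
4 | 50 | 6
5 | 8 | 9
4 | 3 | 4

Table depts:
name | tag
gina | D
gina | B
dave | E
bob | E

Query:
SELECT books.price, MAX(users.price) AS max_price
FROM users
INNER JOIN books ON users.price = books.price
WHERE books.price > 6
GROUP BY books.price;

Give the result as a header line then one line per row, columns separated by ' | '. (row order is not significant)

== RESULT ==
books.price | max_price
9 | 9

Derivation:
After JOIN books (2 rows):
users.price | users.name | books.amt | books.score | books.price
4 | alice | 4 | 3 | 4
9 | hank | 5 | 8 | 9
After WHERE (1 rows):
users.price | users.name | books.amt | books.score | books.price
9 | hank | 5 | 8 | 9
After GROUP BY (1 rows):
books.price | max_price
9 | 9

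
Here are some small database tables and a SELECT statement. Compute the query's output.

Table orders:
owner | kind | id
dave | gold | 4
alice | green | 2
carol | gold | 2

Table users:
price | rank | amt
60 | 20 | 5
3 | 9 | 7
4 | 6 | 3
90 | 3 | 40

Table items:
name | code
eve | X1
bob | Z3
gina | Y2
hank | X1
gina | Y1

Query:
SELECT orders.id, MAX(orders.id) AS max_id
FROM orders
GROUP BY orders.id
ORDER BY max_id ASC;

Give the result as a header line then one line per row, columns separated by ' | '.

After GROUP BY (2 rows):
orders.id | max_id
4 | 4
2 | 2
After ORDER BY (2 rows):
orders.id | max_id
2 | 2
4 | 4

== RESULT ==
orders.id | max_id
2 | 2
4 | 4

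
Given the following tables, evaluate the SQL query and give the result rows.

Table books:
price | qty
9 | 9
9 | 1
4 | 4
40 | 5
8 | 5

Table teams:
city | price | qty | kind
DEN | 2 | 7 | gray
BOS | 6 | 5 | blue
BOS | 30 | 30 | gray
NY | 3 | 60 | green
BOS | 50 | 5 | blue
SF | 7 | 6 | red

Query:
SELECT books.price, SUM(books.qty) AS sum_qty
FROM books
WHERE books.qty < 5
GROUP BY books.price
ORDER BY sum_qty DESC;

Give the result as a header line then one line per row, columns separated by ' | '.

== RESULT ==
books.price | sum_qty
4 | 4
9 | 1

Derivation:
After WHERE (2 rows):
books.price | books.qty
9 | 1
4 | 4
After GROUP BY (2 rows):
books.price | sum_qty
9 | 1
4 | 4
After ORDER BY (2 rows):
books.price | sum_qty
4 | 4
9 | 1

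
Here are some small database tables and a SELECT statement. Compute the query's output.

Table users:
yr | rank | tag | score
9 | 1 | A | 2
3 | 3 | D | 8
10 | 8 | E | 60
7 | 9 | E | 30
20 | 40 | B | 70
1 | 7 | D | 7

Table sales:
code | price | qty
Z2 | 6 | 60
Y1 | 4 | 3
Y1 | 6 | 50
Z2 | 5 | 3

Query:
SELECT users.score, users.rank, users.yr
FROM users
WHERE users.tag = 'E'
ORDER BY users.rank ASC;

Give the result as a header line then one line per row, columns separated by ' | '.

== RESULT ==
users.score | users.rank | users.yr
60 | 8 | 10
30 | 9 | 7

Derivation:
After WHERE (2 rows):
users.yr | users.rank | users.tag | users.score
10 | 8 | E | 60
7 | 9 | E | 30
After SELECT (2 rows):
users.score | users.rank | users.yr
60 | 8 | 10
30 | 9 | 7
After ORDER BY (2 rows):
users.score | users.rank | users.yr
60 | 8 | 10
30 | 9 | 7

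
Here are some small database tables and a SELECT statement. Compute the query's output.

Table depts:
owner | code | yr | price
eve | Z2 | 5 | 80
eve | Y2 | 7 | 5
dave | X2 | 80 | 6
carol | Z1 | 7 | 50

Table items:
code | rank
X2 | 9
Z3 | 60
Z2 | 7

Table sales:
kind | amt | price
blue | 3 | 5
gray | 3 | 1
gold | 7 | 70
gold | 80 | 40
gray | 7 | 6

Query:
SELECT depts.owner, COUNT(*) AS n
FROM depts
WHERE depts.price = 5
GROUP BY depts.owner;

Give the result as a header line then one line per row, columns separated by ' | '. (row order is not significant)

== RESULT ==
depts.owner | n
eve | 1

Derivation:
After WHERE (1 rows):
depts.owner | depts.code | depts.yr | depts.price
eve | Y2 | 7 | 5
After GROUP BY (1 rows):
depts.owner | n
eve | 1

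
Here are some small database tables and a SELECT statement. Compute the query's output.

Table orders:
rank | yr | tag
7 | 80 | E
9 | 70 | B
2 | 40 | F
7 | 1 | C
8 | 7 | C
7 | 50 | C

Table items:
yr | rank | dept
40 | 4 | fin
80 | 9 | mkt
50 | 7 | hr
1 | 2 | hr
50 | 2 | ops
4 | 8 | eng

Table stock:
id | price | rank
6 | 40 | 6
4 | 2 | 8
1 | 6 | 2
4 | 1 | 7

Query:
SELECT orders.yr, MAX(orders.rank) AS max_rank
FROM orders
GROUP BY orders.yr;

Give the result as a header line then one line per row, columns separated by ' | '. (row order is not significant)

After GROUP BY (6 rows):
orders.yr | max_rank
80 | 7
70 | 9
40 | 2
1 | 7
7 | 8
50 | 7

== RESULT ==
orders.yr | max_rank
80 | 7
70 | 9
40 | 2
1 | 7
7 | 8
50 | 7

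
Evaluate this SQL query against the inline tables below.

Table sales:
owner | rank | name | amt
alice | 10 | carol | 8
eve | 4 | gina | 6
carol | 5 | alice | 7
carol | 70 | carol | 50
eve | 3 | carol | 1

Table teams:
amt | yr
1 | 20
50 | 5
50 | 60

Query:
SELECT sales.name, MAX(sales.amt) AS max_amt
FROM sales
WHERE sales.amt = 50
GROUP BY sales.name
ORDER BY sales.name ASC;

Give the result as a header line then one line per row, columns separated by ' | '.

== RESULT ==
sales.name | max_amt
carol | 50

Derivation:
After WHERE (1 rows):
sales.owner | sales.rank | sales.name | sales.amt
carol | 70 | carol | 50
After GROUP BY (1 rows):
sales.name | max_amt
carol | 50
After ORDER BY (1 rows):
sales.name | max_amt
carol | 50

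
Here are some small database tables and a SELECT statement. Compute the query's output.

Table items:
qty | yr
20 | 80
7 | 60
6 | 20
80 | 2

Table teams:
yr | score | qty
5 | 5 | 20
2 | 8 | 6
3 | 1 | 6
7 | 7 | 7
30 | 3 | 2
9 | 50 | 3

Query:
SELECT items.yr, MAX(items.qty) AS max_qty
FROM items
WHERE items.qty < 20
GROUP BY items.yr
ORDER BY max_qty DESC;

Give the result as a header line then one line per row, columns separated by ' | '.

After WHERE (2 rows):
items.qty | items.yr
7 | 60
6 | 20
After GROUP BY (2 rows):
items.yr | max_qty
60 | 7
20 | 6
After ORDER BY (2 rows):
items.yr | max_qty
60 | 7
20 | 6

== RESULT ==
items.yr | max_qty
60 | 7
20 | 6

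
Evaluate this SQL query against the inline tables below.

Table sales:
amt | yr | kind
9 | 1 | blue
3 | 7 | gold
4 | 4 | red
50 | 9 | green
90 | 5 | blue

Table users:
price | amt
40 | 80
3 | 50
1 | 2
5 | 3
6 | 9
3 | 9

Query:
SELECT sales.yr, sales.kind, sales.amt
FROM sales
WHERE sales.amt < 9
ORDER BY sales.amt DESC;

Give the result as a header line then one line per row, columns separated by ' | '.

After WHERE (2 rows):
sales.amt | sales.yr | sales.kind
3 | 7 | gold
4 | 4 | red
After SELECT (2 rows):
sales.yr | sales.kind | sales.amt
7 | gold | 3
4 | red | 4
After ORDER BY (2 rows):
sales.yr | sales.kind | sales.amt
4 | red | 4
7 | gold | 3

== RESULT ==
sales.yr | sales.kind | sales.amt
4 | red | 4
7 | gold | 3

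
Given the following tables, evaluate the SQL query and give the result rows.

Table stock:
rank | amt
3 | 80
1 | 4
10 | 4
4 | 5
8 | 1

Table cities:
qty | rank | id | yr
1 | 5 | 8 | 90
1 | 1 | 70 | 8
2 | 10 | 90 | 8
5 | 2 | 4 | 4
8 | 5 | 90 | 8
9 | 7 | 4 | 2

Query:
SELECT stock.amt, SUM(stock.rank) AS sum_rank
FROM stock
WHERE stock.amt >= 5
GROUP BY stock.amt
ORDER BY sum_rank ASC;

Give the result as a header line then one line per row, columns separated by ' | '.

After WHERE (2 rows):
stock.rank | stock.amt
3 | 80
4 | 5
After GROUP BY (2 rows):
stock.amt | sum_rank
80 | 3
5 | 4
After ORDER BY (2 rows):
stock.amt | sum_rank
80 | 3
5 | 4

== RESULT ==
stock.amt | sum_rank
80 | 3
5 | 4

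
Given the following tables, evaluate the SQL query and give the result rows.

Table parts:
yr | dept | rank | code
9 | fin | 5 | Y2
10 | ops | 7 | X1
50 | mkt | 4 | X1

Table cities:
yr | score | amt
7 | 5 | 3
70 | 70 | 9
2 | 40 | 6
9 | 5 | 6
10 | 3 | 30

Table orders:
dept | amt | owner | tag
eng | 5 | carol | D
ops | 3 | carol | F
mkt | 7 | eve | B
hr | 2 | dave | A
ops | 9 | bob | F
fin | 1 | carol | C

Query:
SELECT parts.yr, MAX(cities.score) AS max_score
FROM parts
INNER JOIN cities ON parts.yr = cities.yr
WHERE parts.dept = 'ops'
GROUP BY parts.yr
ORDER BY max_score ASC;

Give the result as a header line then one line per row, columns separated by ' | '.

After JOIN cities (2 rows):
parts.yr | parts.dept | parts.rank | parts.code | cities.yr | cities.score | cities.amt
9 | fin | 5 | Y2 | 9 | 5 | 6
10 | ops | 7 | X1 | 10 | 3 | 30
After WHERE (1 rows):
parts.yr | parts.dept | parts.rank | parts.code | cities.yr | cities.score | cities.amt
10 | ops | 7 | X1 | 10 | 3 | 30
After GROUP BY (1 rows):
parts.yr | max_score
10 | 3
After ORDER BY (1 rows):
parts.yr | max_score
10 | 3

== RESULT ==
parts.yr | max_score
10 | 3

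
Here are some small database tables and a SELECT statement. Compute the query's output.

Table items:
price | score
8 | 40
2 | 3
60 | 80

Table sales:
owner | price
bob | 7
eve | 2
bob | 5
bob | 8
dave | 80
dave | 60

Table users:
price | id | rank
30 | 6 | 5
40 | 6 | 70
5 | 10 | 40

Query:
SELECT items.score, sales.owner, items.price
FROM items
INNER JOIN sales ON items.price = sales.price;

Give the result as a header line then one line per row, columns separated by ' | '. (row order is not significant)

== RESULT ==
items.score | sales.owner | items.price
40 | bob | 8
3 | eve | 2
80 | dave | 60

Derivation:
After JOIN sales (3 rows):
items.price | items.score | sales.owner | sales.price
8 | 40 | bob | 8
2 | 3 | eve | 2
60 | 80 | dave | 60
After SELECT (3 rows):
items.score | sales.owner | items.price
40 | bob | 8
3 | eve | 2
80 | dave | 60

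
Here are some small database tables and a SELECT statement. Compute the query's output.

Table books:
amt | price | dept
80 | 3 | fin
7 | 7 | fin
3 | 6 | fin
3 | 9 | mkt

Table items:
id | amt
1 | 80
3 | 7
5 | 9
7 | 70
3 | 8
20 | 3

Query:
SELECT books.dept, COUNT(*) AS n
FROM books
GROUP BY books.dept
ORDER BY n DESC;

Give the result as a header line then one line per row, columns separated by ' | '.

After GROUP BY (2 rows):
books.dept | n
fin | 3
mkt | 1
After ORDER BY (2 rows):
books.dept | n
fin | 3
mkt | 1

== RESULT ==
books.dept | n
fin | 3
mkt | 1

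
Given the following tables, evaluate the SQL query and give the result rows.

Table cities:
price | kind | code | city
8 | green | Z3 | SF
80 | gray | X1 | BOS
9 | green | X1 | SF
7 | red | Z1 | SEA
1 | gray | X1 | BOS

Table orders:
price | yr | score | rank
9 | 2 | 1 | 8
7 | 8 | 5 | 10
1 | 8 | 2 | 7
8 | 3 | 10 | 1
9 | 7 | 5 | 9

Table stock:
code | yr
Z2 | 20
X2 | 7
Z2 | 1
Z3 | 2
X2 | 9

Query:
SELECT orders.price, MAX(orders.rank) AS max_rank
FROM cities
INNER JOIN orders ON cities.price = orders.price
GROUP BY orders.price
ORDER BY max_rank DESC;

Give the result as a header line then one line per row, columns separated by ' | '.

== RESULT ==
orders.price | max_rank
7 | 10
9 | 9
1 | 7
8 | 1

Derivation:
After JOIN orders (5 rows):
cities.price | cities.kind | cities.code | cities.city | orders.price | orders.yr | orders.score | orders.rank
8 | green | Z3 | SF | 8 | 3 | 10 | 1
9 | green | X1 | SF | 9 | 2 | 1 | 8
9 | green | X1 | SF | 9 | 7 | 5 | 9
7 | red | Z1 | SEA | 7 | 8 | 5 | 10
1 | gray | X1 | BOS | 1 | 8 | 2 | 7
After GROUP BY (4 rows):
orders.price | max_rank
8 | 1
9 | 9
7 | 10
1 | 7
After ORDER BY (4 rows):
orders.price | max_rank
7 | 10
9 | 9
1 | 7
8 | 1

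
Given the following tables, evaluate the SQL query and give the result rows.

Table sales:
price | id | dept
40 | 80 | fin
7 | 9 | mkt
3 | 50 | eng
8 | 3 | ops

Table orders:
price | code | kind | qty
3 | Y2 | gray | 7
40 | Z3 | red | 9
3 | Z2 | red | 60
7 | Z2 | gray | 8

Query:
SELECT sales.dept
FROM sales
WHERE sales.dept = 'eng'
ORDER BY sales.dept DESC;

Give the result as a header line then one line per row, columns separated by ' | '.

After WHERE (1 rows):
sales.price | sales.id | sales.dept
3 | 50 | eng
After SELECT (1 rows):
sales.dept
eng
After ORDER BY (1 rows):
sales.dept
eng

== RESULT ==
sales.dept
eng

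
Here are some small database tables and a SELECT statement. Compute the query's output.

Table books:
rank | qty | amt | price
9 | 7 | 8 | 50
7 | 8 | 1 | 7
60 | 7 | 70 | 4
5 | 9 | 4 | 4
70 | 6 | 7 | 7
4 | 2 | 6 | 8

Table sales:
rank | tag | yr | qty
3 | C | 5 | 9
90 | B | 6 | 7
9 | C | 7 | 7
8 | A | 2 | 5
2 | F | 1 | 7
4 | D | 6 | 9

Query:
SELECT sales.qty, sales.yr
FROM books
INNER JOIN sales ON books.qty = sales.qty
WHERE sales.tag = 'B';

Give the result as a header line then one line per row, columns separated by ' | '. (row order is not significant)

== RESULT ==
sales.qty | sales.yr
7 | 6
7 | 6

Derivation:
After JOIN sales (8 rows):
books.rank | books.qty | books.amt | books.price | sales.rank | sales.tag | sales.yr | sales.qty
9 | 7 | 8 | 50 | 90 | B | 6 | 7
9 | 7 | 8 | 50 | 9 | C | 7 | 7
9 | 7 | 8 | 50 | 2 | F | 1 | 7
60 | 7 | 70 | 4 | 90 | B | 6 | 7
60 | 7 | 70 | 4 | 9 | C | 7 | 7
60 | 7 | 70 | 4 | 2 | F | 1 | 7
5 | 9 | 4 | 4 | 3 | C | 5 | 9
5 | 9 | 4 | 4 | 4 | D | 6 | 9
After WHERE (2 rows):
books.rank | books.qty | books.amt | books.price | sales.rank | sales.tag | sales.yr | sales.qty
9 | 7 | 8 | 50 | 90 | B | 6 | 7
60 | 7 | 70 | 4 | 90 | B | 6 | 7
After SELECT (2 rows):
sales.qty | sales.yr
7 | 6
7 | 6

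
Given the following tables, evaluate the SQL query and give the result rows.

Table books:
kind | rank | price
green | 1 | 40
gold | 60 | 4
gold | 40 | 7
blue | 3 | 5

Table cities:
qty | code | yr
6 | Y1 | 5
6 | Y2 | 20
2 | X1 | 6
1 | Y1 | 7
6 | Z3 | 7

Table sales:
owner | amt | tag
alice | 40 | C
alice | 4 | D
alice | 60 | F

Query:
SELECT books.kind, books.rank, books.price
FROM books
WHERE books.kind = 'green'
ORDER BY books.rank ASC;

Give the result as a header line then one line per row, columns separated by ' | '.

== RESULT ==
books.kind | books.rank | books.price
green | 1 | 40

Derivation:
After WHERE (1 rows):
books.kind | books.rank | books.price
green | 1 | 40
After SELECT (1 rows):
books.kind | books.rank | books.price
green | 1 | 40
After ORDER BY (1 rows):
books.kind | books.rank | books.price
green | 1 | 40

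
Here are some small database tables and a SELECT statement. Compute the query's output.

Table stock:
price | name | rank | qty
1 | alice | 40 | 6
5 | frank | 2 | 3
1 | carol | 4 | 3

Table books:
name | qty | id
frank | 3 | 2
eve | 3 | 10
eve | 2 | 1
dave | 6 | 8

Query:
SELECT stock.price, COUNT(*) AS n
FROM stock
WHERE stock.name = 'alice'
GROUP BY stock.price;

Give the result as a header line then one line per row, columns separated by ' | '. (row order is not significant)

== RESULT ==
stock.price | n
1 | 1

Derivation:
After WHERE (1 rows):
stock.price | stock.name | stock.rank | stock.qty
1 | alice | 40 | 6
After GROUP BY (1 rows):
stock.price | n
1 | 1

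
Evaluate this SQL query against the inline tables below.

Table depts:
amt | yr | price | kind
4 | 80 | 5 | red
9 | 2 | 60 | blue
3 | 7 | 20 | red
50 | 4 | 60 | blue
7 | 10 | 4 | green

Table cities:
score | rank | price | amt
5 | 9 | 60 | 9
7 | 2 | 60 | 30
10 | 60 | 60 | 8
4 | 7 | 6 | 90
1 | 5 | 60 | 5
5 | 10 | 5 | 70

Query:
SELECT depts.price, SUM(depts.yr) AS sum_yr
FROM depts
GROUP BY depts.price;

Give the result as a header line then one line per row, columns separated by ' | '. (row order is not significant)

== RESULT ==
depts.price | sum_yr
5 | 80
60 | 6
20 | 7
4 | 10

Derivation:
After GROUP BY (4 rows):
depts.price | sum_yr
5 | 80
60 | 6
20 | 7
4 | 10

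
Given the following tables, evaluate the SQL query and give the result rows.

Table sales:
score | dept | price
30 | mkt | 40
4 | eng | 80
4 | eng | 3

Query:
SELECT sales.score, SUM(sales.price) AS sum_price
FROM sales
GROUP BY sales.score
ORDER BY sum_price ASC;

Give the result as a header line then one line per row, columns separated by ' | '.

== RESULT ==
sales.score | sum_price
30 | 40
4 | 83

Derivation:
After GROUP BY (2 rows):
sales.score | sum_price
30 | 40
4 | 83
After ORDER BY (2 rows):
sales.score | sum_price
30 | 40
4 | 83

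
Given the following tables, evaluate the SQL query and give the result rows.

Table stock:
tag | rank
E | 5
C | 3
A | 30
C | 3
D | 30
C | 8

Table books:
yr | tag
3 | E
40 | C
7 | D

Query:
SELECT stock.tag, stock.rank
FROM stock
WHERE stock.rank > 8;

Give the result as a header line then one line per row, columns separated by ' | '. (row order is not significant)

== RESULT ==
stock.tag | stock.rank
A | 30
D | 30

Derivation:
After WHERE (2 rows):
stock.tag | stock.rank
A | 30
D | 30
After SELECT (2 rows):
stock.tag | stock.rank
A | 30
D | 30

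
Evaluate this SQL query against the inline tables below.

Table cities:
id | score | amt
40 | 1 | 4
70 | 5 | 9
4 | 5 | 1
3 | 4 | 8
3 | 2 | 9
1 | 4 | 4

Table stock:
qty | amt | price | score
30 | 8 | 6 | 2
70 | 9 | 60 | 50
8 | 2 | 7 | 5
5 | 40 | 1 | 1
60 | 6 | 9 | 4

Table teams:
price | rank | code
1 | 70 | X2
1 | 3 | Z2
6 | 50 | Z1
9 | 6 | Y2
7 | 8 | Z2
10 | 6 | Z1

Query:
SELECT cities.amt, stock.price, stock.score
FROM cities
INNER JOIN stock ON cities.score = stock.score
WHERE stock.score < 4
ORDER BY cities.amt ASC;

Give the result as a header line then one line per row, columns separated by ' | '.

== RESULT ==
cities.amt | stock.price | stock.score
4 | 1 | 1
9 | 6 | 2

Derivation:
After JOIN stock (6 rows):
cities.id | cities.score | cities.amt | stock.qty | stock.amt | stock.price | stock.score
40 | 1 | 4 | 5 | 40 | 1 | 1
70 | 5 | 9 | 8 | 2 | 7 | 5
4 | 5 | 1 | 8 | 2 | 7 | 5
3 | 4 | 8 | 60 | 6 | 9 | 4
3 | 2 | 9 | 30 | 8 | 6 | 2
1 | 4 | 4 | 60 | 6 | 9 | 4
After WHERE (2 rows):
cities.id | cities.score | cities.amt | stock.qty | stock.amt | stock.price | stock.score
40 | 1 | 4 | 5 | 40 | 1 | 1
3 | 2 | 9 | 30 | 8 | 6 | 2
After SELECT (2 rows):
cities.amt | stock.price | stock.score
4 | 1 | 1
9 | 6 | 2
After ORDER BY (2 rows):
cities.amt | stock.price | stock.score
4 | 1 | 1
9 | 6 | 2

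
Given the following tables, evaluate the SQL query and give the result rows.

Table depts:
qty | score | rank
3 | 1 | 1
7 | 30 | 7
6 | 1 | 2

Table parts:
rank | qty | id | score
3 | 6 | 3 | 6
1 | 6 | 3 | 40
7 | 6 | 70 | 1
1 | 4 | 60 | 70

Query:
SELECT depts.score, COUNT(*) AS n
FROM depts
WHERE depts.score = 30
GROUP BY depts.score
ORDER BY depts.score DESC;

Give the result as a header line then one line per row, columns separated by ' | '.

After WHERE (1 rows):
depts.qty | depts.score | depts.rank
7 | 30 | 7
After GROUP BY (1 rows):
depts.score | n
30 | 1
After ORDER BY (1 rows):
depts.score | n
30 | 1

== RESULT ==
depts.score | n
30 | 1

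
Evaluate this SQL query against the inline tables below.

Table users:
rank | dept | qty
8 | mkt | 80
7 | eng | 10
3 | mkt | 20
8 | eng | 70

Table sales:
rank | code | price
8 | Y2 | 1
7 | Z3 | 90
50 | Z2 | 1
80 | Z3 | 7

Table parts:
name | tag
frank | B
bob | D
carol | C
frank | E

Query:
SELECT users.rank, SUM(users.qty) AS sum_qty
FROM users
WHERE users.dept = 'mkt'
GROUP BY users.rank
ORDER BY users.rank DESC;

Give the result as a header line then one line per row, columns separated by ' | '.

== RESULT ==
users.rank | sum_qty
8 | 80
3 | 20

Derivation:
After WHERE (2 rows):
users.rank | users.dept | users.qty
8 | mkt | 80
3 | mkt | 20
After GROUP BY (2 rows):
users.rank | sum_qty
8 | 80
3 | 20
After ORDER BY (2 rows):
users.rank | sum_qty
8 | 80
3 | 20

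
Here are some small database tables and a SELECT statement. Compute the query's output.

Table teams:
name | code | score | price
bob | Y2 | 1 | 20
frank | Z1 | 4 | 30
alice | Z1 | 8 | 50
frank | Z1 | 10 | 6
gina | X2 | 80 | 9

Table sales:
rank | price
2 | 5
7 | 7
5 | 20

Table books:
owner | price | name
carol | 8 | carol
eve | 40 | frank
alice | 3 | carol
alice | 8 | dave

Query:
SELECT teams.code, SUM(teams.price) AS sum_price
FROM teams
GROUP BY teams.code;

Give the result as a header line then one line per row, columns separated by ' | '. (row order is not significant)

== RESULT ==
teams.code | sum_price
Y2 | 20
Z1 | 86
X2 | 9

Derivation:
After GROUP BY (3 rows):
teams.code | sum_price
Y2 | 20
Z1 | 86
X2 | 9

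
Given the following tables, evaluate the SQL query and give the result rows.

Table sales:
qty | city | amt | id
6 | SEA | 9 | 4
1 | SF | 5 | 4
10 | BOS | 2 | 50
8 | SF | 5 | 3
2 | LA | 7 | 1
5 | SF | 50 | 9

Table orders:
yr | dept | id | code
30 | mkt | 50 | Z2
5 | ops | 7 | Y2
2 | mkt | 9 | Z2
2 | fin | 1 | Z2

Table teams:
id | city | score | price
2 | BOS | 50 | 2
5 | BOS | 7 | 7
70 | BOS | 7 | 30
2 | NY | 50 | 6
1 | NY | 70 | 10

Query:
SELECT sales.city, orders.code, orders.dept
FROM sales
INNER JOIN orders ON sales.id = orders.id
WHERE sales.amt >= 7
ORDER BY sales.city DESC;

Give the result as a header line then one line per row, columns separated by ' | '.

== RESULT ==
sales.city | orders.code | orders.dept
SF | Z2 | mkt
LA | Z2 | fin

Derivation:
After JOIN orders (3 rows):
sales.qty | sales.city | sales.amt | sales.id | orders.yr | orders.dept | orders.id | orders.code
10 | BOS | 2 | 50 | 30 | mkt | 50 | Z2
2 | LA | 7 | 1 | 2 | fin | 1 | Z2
5 | SF | 50 | 9 | 2 | mkt | 9 | Z2
After WHERE (2 rows):
sales.qty | sales.city | sales.amt | sales.id | orders.yr | orders.dept | orders.id | orders.code
2 | LA | 7 | 1 | 2 | fin | 1 | Z2
5 | SF | 50 | 9 | 2 | mkt | 9 | Z2
After SELECT (2 rows):
sales.city | orders.code | orders.dept
LA | Z2 | fin
SF | Z2 | mkt
After ORDER BY (2 rows):
sales.city | orders.code | orders.dept
SF | Z2 | mkt
LA | Z2 | fin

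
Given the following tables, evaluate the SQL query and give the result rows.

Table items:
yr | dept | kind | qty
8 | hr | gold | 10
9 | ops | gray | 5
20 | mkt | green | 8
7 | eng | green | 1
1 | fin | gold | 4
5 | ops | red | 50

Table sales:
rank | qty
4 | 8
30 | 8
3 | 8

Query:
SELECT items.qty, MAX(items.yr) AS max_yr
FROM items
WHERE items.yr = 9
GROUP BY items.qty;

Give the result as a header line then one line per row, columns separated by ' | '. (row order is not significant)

After WHERE (1 rows):
items.yr | items.dept | items.kind | items.qty
9 | ops | gray | 5
After GROUP BY (1 rows):
items.qty | max_yr
5 | 9

== RESULT ==
items.qty | max_yr
5 | 9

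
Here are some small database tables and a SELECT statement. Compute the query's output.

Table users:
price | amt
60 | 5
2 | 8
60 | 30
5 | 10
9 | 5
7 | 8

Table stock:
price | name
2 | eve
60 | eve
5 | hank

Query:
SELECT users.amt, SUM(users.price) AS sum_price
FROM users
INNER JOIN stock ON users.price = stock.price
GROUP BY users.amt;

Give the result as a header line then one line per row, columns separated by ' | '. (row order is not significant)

After JOIN stock (4 rows):
users.price | users.amt | stock.price | stock.name
60 | 5 | 60 | eve
2 | 8 | 2 | eve
60 | 30 | 60 | eve
5 | 10 | 5 | hank
After GROUP BY (4 rows):
users.amt | sum_price
5 | 60
8 | 2
30 | 60
10 | 5

== RESULT ==
users.amt | sum_price
5 | 60
8 | 2
30 | 60
10 | 5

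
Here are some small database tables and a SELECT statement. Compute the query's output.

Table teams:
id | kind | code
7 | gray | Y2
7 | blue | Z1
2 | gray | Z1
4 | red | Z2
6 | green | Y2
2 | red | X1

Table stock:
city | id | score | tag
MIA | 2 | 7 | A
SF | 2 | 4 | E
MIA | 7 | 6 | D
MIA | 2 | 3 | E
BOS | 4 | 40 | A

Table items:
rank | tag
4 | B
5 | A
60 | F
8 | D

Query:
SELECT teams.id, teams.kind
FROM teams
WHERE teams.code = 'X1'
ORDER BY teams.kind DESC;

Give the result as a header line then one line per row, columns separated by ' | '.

After WHERE (1 rows):
teams.id | teams.kind | teams.code
2 | red | X1
After SELECT (1 rows):
teams.id | teams.kind
2 | red
After ORDER BY (1 rows):
teams.id | teams.kind
2 | red

== RESULT ==
teams.id | teams.kind
2 | red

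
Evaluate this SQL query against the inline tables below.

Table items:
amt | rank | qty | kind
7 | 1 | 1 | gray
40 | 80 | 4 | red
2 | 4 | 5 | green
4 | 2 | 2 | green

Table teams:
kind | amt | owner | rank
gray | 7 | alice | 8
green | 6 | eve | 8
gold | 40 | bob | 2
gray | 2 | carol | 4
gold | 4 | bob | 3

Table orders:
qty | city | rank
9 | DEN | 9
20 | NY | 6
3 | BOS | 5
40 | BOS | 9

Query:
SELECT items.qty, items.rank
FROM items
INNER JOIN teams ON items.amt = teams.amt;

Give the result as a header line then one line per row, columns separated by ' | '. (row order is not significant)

After JOIN teams (4 rows):
items.amt | items.rank | items.qty | items.kind | teams.kind | teams.amt | teams.owner | teams.rank
7 | 1 | 1 | gray | gray | 7 | alice | 8
40 | 80 | 4 | red | gold | 40 | bob | 2
2 | 4 | 5 | green | gray | 2 | carol | 4
4 | 2 | 2 | green | gold | 4 | bob | 3
After SELECT (4 rows):
items.qty | items.rank
1 | 1
4 | 80
5 | 4
2 | 2

== RESULT ==
items.qty | items.rank
1 | 1
4 | 80
5 | 4
2 | 2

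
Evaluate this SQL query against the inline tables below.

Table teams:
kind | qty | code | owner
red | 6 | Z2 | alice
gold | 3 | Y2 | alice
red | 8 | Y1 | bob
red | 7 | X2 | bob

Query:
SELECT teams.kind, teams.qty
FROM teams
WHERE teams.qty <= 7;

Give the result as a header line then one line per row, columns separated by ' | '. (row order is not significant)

== RESULT ==
teams.kind | teams.qty
red | 6
gold | 3
red | 7

Derivation:
After WHERE (3 rows):
teams.kind | teams.qty | teams.code | teams.owner
red | 6 | Z2 | alice
gold | 3 | Y2 | alice
red | 7 | X2 | bob
After SELECT (3 rows):
teams.kind | teams.qty
red | 6
gold | 3
red | 7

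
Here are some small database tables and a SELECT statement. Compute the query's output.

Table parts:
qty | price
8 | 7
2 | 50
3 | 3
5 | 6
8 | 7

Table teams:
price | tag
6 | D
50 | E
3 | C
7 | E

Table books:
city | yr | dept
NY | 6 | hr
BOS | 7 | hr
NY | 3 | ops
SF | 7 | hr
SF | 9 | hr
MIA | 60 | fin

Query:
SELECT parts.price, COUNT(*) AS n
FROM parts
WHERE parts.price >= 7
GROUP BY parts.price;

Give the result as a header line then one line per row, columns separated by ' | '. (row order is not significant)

== RESULT ==
parts.price | n
7 | 2
50 | 1

Derivation:
After WHERE (3 rows):
parts.qty | parts.price
8 | 7
2 | 50
8 | 7
After GROUP BY (2 rows):
parts.price | n
7 | 2
50 | 1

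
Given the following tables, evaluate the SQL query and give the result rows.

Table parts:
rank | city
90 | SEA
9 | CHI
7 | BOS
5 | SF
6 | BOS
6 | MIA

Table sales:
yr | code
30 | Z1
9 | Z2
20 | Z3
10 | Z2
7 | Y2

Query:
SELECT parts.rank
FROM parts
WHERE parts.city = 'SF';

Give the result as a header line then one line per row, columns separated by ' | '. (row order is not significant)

After WHERE (1 rows):
parts.rank | parts.city
5 | SF
After SELECT (1 rows):
parts.rank
5

== RESULT ==
parts.rank
5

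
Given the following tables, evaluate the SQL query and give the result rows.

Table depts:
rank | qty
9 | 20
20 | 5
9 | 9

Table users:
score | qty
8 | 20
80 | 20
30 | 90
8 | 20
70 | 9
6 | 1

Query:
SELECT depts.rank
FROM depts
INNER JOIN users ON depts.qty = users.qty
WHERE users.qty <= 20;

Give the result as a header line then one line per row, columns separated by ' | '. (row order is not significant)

After JOIN users (4 rows):
depts.rank | depts.qty | users.score | users.qty
9 | 20 | 8 | 20
9 | 20 | 80 | 20
9 | 20 | 8 | 20
9 | 9 | 70 | 9
After WHERE (4 rows):
depts.rank | depts.qty | users.score | users.qty
9 | 20 | 8 | 20
9 | 20 | 80 | 20
9 | 20 | 8 | 20
9 | 9 | 70 | 9
After SELECT (4 rows):
depts.rank
9
9
9
9

== RESULT ==
depts.rank
9
9
9
9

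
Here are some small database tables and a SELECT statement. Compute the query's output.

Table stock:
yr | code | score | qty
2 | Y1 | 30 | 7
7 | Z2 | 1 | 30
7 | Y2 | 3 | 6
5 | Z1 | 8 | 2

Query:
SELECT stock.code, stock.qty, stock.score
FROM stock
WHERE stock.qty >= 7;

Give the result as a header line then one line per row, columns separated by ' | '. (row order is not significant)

After WHERE (2 rows):
stock.yr | stock.code | stock.score | stock.qty
2 | Y1 | 30 | 7
7 | Z2 | 1 | 30
After SELECT (2 rows):
stock.code | stock.qty | stock.score
Y1 | 7 | 30
Z2 | 30 | 1

== RESULT ==
stock.code | stock.qty | stock.score
Y1 | 7 | 30
Z2 | 30 | 1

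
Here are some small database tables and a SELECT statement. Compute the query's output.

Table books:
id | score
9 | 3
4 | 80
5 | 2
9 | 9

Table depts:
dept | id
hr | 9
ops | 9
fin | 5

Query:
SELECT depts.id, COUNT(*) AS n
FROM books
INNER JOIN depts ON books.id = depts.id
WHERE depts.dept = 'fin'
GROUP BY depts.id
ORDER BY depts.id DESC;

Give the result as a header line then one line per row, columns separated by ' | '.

After JOIN depts (5 rows):
books.id | books.score | depts.dept | depts.id
9 | 3 | hr | 9
9 | 3 | ops | 9
5 | 2 | fin | 5
9 | 9 | hr | 9
9 | 9 | ops | 9
After WHERE (1 rows):
books.id | books.score | depts.dept | depts.id
5 | 2 | fin | 5
After GROUP BY (1 rows):
depts.id | n
5 | 1
After ORDER BY (1 rows):
depts.id | n
5 | 1

== RESULT ==
depts.id | n
5 | 1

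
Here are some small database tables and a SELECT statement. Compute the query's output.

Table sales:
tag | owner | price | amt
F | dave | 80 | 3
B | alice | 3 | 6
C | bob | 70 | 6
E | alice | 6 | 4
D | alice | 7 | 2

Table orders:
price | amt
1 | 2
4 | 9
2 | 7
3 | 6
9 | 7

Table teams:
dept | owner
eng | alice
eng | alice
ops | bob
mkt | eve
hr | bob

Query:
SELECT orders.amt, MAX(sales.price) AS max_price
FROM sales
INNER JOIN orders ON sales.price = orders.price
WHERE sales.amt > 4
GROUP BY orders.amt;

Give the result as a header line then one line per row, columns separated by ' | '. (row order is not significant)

After JOIN orders (1 rows):
sales.tag | sales.owner | sales.price | sales.amt | orders.price | orders.amt
B | alice | 3 | 6 | 3 | 6
After WHERE (1 rows):
sales.tag | sales.owner | sales.price | sales.amt | orders.price | orders.amt
B | alice | 3 | 6 | 3 | 6
After GROUP BY (1 rows):
orders.amt | max_price
6 | 3

== RESULT ==
orders.amt | max_price
6 | 3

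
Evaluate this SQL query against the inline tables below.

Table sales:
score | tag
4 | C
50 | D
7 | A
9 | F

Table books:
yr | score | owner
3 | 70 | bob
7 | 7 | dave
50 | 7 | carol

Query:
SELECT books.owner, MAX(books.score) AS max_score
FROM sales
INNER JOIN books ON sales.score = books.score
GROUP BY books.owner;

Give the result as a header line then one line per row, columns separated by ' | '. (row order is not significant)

After JOIN books (2 rows):
sales.score | sales.tag | books.yr | books.score | books.owner
7 | A | 7 | 7 | dave
7 | A | 50 | 7 | carol
After GROUP BY (2 rows):
books.owner | max_score
dave | 7
carol | 7

== RESULT ==
books.owner | max_score
dave | 7
carol | 7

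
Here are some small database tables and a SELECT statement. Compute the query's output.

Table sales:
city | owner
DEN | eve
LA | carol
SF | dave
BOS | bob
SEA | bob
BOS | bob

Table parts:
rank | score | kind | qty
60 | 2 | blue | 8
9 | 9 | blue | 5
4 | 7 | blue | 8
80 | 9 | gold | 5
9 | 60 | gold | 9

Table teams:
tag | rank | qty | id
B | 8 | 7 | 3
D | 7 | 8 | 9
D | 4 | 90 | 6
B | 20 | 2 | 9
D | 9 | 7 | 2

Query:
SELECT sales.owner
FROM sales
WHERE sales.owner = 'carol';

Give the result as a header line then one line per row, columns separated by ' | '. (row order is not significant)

After WHERE (1 rows):
sales.city | sales.owner
LA | carol
After SELECT (1 rows):
sales.owner
carol

== RESULT ==
sales.owner
carol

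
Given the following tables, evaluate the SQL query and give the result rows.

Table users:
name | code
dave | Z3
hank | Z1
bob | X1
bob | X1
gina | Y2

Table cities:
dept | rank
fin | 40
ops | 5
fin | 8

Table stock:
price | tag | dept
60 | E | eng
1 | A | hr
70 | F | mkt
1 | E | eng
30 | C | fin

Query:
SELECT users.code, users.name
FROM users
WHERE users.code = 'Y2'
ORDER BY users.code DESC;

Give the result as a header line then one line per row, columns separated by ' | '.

== RESULT ==
users.code | users.name
Y2 | gina

Derivation:
After WHERE (1 rows):
users.name | users.code
gina | Y2
After SELECT (1 rows):
users.code | users.name
Y2 | gina
After ORDER BY (1 rows):
users.code | users.name
Y2 | gina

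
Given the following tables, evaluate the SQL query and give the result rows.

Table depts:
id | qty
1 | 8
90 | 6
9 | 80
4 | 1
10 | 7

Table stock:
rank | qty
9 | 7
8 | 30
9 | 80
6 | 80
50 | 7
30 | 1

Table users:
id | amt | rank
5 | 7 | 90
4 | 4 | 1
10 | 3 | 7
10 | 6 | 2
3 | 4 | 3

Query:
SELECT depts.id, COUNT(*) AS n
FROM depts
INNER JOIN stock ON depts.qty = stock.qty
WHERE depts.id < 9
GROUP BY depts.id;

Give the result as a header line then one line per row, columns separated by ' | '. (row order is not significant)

== RESULT ==
depts.id | n
4 | 1

Derivation:
After JOIN stock (5 rows):
depts.id | depts.qty | stock.rank | stock.qty
9 | 80 | 9 | 80
9 | 80 | 6 | 80
4 | 1 | 30 | 1
10 | 7 | 9 | 7
10 | 7 | 50 | 7
After WHERE (1 rows):
depts.id | depts.qty | stock.rank | stock.qty
4 | 1 | 30 | 1
After GROUP BY (1 rows):
depts.id | n
4 | 1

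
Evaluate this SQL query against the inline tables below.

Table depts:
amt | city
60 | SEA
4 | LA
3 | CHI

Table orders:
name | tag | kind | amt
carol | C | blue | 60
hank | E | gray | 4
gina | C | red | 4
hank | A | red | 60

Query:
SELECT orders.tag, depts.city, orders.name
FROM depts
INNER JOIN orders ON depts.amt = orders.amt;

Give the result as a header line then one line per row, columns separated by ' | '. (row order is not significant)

== RESULT ==
orders.tag | depts.city | orders.name
C | SEA | carol
A | SEA | hank
E | LA | hank
C | LA | gina

Derivation:
After JOIN orders (4 rows):
depts.amt | depts.city | orders.name | orders.tag | orders.kind | orders.amt
60 | SEA | carol | C | blue | 60
60 | SEA | hank | A | red | 60
4 | LA | hank | E | gray | 4
4 | LA | gina | C | red | 4
After SELECT (4 rows):
orders.tag | depts.city | orders.name
C | SEA | carol
A | SEA | hank
E | LA | hank
C | LA | gina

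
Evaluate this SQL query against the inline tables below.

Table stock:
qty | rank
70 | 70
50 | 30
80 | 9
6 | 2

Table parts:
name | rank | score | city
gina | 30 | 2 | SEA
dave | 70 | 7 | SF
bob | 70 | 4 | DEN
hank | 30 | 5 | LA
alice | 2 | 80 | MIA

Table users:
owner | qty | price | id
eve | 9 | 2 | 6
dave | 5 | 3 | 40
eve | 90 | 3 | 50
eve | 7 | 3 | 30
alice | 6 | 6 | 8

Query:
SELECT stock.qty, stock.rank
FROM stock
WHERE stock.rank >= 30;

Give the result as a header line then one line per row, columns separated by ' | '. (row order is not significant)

== RESULT ==
stock.qty | stock.rank
70 | 70
50 | 30

Derivation:
After WHERE (2 rows):
stock.qty | stock.rank
70 | 70
50 | 30
After SELECT (2 rows):
stock.qty | stock.rank
70 | 70
50 | 30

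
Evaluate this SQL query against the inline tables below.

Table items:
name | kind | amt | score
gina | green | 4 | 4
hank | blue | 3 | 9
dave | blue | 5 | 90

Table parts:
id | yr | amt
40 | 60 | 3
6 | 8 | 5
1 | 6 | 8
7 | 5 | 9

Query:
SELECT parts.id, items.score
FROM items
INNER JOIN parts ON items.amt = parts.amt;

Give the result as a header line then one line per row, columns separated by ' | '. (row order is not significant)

== RESULT ==
parts.id | items.score
40 | 9
6 | 90

Derivation:
After JOIN parts (2 rows):
items.name | items.kind | items.amt | items.score | parts.id | parts.yr | parts.amt
hank | blue | 3 | 9 | 40 | 60 | 3
dave | blue | 5 | 90 | 6 | 8 | 5
After SELECT (2 rows):
parts.id | items.score
40 | 9
6 | 90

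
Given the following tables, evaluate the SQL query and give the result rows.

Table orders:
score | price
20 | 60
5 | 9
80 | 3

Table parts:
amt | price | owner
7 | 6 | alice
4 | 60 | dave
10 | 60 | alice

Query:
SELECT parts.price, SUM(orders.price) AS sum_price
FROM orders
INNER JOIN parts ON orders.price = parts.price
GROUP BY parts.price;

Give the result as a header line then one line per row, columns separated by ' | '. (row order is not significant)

After JOIN parts (2 rows):
orders.score | orders.price | parts.amt | parts.price | parts.owner
20 | 60 | 4 | 60 | dave
20 | 60 | 10 | 60 | alice
After GROUP BY (1 rows):
parts.price | sum_price
60 | 120

== RESULT ==
parts.price | sum_price
60 | 120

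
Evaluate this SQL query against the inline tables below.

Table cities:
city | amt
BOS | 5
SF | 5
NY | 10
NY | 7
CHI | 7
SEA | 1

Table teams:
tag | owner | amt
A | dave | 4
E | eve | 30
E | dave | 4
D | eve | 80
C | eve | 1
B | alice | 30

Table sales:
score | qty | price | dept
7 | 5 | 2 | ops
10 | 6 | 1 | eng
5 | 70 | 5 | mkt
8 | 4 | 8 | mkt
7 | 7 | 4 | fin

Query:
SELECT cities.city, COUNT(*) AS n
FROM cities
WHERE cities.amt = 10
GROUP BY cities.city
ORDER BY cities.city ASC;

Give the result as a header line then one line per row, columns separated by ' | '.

== RESULT ==
cities.city | n
NY | 1

Derivation:
After WHERE (1 rows):
cities.city | cities.amt
NY | 10
After GROUP BY (1 rows):
cities.city | n
NY | 1
After ORDER BY (1 rows):
cities.city | n
NY | 1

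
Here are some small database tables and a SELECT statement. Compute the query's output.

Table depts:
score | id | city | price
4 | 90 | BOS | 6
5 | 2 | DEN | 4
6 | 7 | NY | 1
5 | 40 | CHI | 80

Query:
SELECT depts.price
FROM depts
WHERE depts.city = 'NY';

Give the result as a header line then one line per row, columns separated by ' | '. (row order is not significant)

After WHERE (1 rows):
depts.score | depts.id | depts.city | depts.price
6 | 7 | NY | 1
After SELECT (1 rows):
depts.price
1

== RESULT ==
depts.price
1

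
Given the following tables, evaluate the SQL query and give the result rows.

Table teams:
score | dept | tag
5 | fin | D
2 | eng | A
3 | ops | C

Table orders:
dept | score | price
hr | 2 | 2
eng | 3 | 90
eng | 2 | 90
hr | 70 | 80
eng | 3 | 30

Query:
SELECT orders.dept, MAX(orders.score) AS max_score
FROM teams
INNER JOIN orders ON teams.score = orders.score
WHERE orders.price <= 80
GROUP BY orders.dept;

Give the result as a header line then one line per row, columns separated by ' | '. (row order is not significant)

After JOIN orders (4 rows):
teams.score | teams.dept | teams.tag | orders.dept | orders.score | orders.price
2 | eng | A | hr | 2 | 2
2 | eng | A | eng | 2 | 90
3 | ops | C | eng | 3 | 90
3 | ops | C | eng | 3 | 30
After WHERE (2 rows):
teams.score | teams.dept | teams.tag | orders.dept | orders.score | orders.price
2 | eng | A | hr | 2 | 2
3 | ops | C | eng | 3 | 30
After GROUP BY (2 rows):
orders.dept | max_score
hr | 2
eng | 3

== RESULT ==
orders.dept | max_score
hr | 2
eng | 3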